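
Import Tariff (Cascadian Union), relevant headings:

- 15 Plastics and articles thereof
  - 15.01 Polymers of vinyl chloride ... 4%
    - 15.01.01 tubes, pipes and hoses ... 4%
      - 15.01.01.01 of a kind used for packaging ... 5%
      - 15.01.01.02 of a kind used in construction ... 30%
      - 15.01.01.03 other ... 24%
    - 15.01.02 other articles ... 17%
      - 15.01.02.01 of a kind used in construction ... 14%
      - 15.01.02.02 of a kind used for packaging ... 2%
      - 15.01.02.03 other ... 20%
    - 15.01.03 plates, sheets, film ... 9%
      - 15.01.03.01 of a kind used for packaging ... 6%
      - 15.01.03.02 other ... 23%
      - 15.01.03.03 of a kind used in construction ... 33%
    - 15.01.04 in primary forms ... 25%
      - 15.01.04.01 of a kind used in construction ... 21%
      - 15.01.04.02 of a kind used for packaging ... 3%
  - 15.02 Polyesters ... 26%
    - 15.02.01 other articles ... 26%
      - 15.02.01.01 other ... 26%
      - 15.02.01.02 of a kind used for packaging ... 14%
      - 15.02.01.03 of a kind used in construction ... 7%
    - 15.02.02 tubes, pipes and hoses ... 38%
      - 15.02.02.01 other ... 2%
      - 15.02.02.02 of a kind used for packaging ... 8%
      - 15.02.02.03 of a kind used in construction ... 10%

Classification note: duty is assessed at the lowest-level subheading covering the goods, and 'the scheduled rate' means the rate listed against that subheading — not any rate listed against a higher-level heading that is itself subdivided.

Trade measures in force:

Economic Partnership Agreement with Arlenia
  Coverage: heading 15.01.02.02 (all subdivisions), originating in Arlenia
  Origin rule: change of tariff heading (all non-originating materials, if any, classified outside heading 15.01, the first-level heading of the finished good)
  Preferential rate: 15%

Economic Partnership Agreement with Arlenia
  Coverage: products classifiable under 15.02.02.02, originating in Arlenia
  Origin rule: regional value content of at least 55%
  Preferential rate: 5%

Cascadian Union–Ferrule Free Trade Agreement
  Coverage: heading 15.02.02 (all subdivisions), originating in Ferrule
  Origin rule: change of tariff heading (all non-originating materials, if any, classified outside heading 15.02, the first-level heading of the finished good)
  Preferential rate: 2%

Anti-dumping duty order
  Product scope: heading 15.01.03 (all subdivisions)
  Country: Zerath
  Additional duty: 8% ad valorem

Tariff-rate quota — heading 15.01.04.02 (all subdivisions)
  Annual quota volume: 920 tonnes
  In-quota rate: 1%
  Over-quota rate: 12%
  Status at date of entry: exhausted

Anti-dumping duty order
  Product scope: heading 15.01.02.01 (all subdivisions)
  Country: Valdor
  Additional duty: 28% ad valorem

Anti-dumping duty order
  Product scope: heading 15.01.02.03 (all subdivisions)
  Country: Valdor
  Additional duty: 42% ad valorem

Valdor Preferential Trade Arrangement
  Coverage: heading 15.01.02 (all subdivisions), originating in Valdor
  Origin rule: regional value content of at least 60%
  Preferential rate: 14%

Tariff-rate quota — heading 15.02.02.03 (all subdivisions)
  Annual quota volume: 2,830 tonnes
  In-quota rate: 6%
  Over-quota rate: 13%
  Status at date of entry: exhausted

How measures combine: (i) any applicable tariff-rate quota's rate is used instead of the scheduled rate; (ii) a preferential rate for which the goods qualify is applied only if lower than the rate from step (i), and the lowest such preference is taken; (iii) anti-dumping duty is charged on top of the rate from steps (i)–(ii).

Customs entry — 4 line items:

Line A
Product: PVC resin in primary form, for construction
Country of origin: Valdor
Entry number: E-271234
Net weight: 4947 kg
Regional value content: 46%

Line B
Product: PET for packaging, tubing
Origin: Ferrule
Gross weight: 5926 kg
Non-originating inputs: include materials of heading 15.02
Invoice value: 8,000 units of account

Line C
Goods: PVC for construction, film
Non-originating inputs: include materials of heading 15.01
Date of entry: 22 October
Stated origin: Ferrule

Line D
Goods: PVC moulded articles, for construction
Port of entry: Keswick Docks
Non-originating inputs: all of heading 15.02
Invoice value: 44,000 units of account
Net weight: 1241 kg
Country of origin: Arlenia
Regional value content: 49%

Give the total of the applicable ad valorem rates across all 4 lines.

76%

Line A: PVC → 15.01; resin in primary form → 15.01.04; for construction → 15.01.04.01. Scheduled 21%. Valdor agreement on 15.01.02: 15.01.04.01 not covered. → 21%.
Line B: PET → 15.02; tubing → 15.02.02; for packaging → 15.02.02.02. Scheduled 8%. Ferrule agreement on 15.02.02: CTH not met. → 8%.
Line C: PVC → 15.01; film → 15.01.03; for construction → 15.01.03.03. Scheduled 33%. Ferrule agreement on 15.02.02: 15.01.03.03 not covered. → 33%.
Line D: PVC → 15.01; moulded articles → 15.01.02; for construction → 15.01.02.01. Scheduled 14%. Arlenia agreement on 15.01.02.02: 15.01.02.01 not covered; Arlenia agreement on 15.02.02.02: 15.01.02.01 not covered. → 14%.
Sum: 21% + 8% + 33% + 14% = 76%.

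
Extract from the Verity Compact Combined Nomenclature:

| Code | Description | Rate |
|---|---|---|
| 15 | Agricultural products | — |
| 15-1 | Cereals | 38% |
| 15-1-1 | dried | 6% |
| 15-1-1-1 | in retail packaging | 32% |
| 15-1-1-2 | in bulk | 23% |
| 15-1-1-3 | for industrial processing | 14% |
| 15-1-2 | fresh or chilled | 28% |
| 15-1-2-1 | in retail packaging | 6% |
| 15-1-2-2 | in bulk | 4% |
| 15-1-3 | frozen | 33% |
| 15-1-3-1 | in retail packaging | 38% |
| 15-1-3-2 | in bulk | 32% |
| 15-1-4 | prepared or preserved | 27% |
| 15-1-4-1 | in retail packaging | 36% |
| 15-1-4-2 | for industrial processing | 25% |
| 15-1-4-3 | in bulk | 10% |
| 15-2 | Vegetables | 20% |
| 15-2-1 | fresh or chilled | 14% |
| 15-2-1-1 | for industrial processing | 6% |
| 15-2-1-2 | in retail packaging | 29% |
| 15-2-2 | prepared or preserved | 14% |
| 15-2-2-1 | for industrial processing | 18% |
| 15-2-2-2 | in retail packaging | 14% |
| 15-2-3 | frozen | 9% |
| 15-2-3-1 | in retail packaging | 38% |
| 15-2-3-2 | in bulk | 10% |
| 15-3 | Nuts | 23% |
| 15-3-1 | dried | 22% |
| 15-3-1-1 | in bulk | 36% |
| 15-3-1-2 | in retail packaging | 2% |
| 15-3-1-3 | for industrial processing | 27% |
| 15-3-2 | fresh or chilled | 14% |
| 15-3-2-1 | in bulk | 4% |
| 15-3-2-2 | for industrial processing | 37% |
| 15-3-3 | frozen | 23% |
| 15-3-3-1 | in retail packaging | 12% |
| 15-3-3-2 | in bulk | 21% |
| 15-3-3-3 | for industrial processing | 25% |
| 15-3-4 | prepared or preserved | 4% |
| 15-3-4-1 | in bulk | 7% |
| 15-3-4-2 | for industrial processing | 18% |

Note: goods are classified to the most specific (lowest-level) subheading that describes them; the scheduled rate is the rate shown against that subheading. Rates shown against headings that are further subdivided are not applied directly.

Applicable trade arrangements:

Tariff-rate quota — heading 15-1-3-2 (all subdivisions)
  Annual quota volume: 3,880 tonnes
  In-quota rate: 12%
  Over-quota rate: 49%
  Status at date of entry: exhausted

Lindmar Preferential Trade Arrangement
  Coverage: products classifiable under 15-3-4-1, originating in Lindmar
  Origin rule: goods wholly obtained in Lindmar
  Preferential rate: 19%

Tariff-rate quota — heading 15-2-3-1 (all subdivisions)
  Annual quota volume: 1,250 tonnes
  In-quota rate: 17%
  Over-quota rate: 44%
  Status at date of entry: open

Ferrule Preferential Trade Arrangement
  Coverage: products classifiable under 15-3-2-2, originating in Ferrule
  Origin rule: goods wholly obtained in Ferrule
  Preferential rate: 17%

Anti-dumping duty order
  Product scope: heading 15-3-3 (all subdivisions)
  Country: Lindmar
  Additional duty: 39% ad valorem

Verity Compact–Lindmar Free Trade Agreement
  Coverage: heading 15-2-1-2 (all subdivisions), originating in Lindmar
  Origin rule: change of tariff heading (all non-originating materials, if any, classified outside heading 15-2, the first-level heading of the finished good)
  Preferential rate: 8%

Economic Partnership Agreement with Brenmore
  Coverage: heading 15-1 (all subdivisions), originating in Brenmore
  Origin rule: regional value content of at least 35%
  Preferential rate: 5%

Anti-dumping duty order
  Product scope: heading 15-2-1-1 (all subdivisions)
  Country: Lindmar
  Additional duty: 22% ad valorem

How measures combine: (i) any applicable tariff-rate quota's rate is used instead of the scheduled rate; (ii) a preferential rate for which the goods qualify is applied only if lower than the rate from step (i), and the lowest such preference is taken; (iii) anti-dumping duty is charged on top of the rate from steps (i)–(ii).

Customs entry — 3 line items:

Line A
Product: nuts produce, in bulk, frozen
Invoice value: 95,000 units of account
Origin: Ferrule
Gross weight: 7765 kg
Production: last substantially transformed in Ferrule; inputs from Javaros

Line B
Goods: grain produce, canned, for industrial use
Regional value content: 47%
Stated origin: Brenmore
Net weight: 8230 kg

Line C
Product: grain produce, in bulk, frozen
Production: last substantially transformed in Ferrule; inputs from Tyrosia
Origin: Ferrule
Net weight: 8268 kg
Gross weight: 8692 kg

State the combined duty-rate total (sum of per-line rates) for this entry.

Line A: nuts → 15-3; frozen → 15-3-3; in bulk → 15-3-3-2. Scheduled 21%. Ferrule agreement on 15-3-2-2: 15-3-3-2 not covered. → 21%.
Line B: grain → 15-1; canned → 15-1-4; for industrial use → 15-1-4-2. Scheduled 25%. Brenmore agreement on 15-1: RVC ≥ 35% → 5% available; preferential 5%. → 5%.
Line C: grain → 15-1; frozen → 15-1-3; in bulk → 15-1-3-2. Scheduled 32%. quota on 15-1-3-2 exhausted → over-quota 49%; Ferrule agreement on 15-3-2-2: 15-1-3-2 not covered. → 49%.
Sum: 21% + 5% + 49% = 75%.

75%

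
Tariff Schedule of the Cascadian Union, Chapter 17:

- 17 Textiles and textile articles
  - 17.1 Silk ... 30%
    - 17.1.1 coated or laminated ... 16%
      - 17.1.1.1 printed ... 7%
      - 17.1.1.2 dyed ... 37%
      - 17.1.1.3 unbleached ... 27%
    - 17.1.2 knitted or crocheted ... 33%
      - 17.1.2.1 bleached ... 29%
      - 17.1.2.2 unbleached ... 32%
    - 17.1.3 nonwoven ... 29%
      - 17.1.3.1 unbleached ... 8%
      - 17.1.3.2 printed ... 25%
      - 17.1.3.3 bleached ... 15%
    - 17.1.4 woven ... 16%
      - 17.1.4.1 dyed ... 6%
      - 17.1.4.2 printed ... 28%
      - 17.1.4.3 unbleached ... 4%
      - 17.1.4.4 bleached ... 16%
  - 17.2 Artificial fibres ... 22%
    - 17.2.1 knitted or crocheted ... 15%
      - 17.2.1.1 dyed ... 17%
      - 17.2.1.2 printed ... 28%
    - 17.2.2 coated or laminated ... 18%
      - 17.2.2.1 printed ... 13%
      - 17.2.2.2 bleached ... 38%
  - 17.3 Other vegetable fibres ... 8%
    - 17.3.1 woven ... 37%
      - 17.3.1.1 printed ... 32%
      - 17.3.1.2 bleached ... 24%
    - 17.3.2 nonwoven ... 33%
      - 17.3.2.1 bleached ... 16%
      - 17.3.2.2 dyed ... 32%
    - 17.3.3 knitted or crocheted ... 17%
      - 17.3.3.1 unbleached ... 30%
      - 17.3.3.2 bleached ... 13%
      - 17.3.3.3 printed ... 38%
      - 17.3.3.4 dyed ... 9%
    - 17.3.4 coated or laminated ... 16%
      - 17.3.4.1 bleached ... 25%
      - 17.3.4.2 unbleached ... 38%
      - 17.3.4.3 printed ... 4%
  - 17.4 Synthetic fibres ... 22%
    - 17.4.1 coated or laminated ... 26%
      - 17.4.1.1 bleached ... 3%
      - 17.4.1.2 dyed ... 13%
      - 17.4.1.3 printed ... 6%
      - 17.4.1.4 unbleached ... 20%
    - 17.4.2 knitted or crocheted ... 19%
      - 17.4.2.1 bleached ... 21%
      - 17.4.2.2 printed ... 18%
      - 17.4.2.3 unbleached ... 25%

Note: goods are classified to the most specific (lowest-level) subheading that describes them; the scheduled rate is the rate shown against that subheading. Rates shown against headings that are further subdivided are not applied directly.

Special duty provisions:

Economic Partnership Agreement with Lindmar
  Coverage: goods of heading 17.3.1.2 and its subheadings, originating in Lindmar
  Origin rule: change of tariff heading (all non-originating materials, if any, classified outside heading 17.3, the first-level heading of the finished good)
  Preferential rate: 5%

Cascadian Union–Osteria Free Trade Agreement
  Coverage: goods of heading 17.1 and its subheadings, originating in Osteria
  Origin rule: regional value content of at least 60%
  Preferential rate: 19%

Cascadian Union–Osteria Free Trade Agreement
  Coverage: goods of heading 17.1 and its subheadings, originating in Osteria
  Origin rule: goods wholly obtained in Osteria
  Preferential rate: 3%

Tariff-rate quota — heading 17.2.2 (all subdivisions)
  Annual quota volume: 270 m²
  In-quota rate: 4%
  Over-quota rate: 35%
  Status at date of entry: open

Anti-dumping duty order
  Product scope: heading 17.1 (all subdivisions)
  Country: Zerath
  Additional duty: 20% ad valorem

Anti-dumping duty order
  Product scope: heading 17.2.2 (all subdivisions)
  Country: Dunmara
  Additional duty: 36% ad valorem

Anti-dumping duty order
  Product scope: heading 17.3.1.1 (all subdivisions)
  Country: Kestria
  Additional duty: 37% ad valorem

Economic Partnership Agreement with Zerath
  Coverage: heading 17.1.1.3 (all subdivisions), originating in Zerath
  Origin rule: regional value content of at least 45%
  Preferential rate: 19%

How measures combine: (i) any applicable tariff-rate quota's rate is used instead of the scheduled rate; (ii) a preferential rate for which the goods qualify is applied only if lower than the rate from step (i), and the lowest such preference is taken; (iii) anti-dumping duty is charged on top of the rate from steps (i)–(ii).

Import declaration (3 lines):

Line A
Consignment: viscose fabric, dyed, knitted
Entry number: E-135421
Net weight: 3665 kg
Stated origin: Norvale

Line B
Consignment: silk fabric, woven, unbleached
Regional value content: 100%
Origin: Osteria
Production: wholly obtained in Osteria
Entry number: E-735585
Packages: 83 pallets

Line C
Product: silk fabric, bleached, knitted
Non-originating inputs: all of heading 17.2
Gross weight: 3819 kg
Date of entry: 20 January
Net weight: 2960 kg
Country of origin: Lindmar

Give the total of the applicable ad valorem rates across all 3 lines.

Line A: viscose → 17.2; knitted → 17.2.1; dyed → 17.2.1.1. Scheduled 17%. No special measure applies. → 17%.
Line B: silk → 17.1; woven → 17.1.4; unbleached → 17.1.4.3. Scheduled 4%. Osteria agreement on 17.1: RVC ≥ 60% → 19% available; Osteria agreement on 17.1: wholly obtained → 3% available; preferential 3%. → 3%.
Line C: silk → 17.1; knitted → 17.1.2; bleached → 17.1.2.1. Scheduled 29%. Lindmar agreement on 17.3.1.2: 17.1.2.1 not covered. → 29%.
Sum: 17% + 3% + 29% = 49%.

49%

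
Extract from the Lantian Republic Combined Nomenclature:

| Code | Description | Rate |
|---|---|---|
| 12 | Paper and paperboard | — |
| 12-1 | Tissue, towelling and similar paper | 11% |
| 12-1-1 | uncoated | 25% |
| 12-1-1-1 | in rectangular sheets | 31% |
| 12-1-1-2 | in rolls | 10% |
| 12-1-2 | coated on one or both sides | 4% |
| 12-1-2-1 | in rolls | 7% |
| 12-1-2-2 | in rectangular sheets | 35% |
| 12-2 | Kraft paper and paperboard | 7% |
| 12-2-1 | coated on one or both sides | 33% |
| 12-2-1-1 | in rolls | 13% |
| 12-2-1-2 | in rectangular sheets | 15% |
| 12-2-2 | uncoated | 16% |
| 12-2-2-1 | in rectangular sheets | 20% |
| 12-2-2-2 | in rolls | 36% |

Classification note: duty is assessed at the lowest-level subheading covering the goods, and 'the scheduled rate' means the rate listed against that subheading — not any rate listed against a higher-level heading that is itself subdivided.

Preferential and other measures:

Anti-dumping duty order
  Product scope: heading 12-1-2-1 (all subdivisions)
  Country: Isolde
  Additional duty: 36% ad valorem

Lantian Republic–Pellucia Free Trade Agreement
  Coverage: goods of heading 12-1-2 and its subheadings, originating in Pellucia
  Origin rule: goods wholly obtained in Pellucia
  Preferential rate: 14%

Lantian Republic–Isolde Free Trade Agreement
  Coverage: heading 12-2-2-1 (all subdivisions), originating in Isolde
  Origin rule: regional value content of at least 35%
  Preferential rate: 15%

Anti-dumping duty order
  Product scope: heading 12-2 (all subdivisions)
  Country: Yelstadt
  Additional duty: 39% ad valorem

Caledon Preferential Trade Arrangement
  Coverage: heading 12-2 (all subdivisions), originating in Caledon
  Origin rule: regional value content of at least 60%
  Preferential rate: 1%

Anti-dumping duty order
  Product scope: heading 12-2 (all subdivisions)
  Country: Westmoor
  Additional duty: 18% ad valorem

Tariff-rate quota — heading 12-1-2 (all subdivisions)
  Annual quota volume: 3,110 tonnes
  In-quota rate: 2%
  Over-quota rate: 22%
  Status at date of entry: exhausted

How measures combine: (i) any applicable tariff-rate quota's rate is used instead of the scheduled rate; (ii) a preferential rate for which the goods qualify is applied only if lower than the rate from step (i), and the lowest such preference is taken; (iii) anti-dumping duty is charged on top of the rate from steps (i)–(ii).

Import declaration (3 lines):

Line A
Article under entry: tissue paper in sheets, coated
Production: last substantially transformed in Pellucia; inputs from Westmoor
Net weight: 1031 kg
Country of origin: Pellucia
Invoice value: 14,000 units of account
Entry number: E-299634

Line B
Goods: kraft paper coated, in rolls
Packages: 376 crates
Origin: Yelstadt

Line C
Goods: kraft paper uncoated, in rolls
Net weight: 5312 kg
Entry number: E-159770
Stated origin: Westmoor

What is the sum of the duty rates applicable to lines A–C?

128%

Line A: tissue paper → 12-1; coated → 12-1-2; in sheets → 12-1-2-2. Scheduled 35%. quota on 12-1-2 exhausted → over-quota 22%; Pellucia agreement on 12-1-2: not wholly obtained. → 22%.
Line B: kraft paper → 12-2; coated → 12-2-1; in rolls → 12-2-1-1. Scheduled 13%. anti-dumping (Yelstadt, 12-2): +39%; total 13% + 39% = 52%. → 52%.
Line C: kraft paper → 12-2; uncoated → 12-2-2; in rolls → 12-2-2-2. Scheduled 36%. anti-dumping (Westmoor, 12-2): +18%; total 36% + 18% = 54%. → 54%.
Sum: 22% + 52% + 54% = 128%.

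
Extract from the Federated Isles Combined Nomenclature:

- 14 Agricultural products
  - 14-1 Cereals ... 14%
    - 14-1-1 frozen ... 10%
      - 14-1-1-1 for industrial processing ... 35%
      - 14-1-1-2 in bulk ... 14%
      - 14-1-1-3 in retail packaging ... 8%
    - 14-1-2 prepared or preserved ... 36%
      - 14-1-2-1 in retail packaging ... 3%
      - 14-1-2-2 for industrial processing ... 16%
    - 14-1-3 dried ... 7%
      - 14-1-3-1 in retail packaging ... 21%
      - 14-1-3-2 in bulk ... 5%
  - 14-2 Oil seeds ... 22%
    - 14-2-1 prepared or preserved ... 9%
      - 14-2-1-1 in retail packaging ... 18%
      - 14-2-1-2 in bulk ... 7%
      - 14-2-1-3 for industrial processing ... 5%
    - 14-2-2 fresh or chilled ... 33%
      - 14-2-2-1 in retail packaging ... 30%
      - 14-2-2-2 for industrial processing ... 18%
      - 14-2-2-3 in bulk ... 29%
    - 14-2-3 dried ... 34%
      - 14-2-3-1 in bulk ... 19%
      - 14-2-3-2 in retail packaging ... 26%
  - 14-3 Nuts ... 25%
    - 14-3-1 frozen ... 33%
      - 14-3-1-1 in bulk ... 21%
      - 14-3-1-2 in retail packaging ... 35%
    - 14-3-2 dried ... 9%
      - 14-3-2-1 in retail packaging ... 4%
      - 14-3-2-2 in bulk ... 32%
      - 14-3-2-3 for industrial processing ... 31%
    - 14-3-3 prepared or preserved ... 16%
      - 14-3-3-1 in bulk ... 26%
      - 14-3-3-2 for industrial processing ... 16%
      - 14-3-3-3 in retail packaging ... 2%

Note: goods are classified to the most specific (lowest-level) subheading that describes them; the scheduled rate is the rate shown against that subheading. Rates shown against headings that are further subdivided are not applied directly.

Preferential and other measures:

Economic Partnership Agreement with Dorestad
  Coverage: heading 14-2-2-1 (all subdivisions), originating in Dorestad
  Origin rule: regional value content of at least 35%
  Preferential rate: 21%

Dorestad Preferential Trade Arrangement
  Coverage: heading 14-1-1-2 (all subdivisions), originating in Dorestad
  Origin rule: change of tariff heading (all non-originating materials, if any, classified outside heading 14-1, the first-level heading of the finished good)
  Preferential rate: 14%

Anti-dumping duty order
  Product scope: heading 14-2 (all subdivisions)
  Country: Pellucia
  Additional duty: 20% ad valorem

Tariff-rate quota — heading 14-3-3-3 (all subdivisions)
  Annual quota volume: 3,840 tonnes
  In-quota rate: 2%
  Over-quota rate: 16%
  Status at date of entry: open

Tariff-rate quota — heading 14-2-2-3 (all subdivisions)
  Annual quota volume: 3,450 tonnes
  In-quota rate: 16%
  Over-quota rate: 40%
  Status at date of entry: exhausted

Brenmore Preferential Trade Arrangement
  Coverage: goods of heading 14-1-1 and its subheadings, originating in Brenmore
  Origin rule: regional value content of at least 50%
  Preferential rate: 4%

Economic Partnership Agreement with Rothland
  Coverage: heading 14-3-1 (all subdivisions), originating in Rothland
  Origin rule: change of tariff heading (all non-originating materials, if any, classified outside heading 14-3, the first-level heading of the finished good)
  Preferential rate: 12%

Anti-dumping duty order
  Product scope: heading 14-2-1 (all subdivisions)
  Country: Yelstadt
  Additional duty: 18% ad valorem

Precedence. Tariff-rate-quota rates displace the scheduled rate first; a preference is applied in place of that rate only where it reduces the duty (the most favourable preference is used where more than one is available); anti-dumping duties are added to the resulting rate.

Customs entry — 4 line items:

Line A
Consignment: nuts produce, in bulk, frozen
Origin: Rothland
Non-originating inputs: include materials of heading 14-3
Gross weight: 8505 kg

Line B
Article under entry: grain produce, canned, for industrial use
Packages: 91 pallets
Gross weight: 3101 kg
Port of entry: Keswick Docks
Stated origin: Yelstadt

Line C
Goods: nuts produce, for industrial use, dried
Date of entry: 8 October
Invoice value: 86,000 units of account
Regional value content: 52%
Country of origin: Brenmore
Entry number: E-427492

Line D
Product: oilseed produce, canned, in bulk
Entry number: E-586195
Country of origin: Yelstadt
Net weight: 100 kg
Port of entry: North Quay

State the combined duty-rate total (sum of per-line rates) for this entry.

Line A: nuts → 14-3; frozen → 14-3-1; in bulk → 14-3-1-1. Scheduled 21%. Rothland agreement on 14-3-1: CTH not met. → 21%.
Line B: grain → 14-1; canned → 14-1-2; for industrial use → 14-1-2-2. Scheduled 16%. No special measure applies. → 16%.
Line C: nuts → 14-3; dried → 14-3-2; for industrial use → 14-3-2-3. Scheduled 31%. Brenmore agreement on 14-1-1: 14-3-2-3 not covered. → 31%.
Line D: oilseed → 14-2; canned → 14-2-1; in bulk → 14-2-1-2. Scheduled 7%. anti-dumping (Yelstadt, 14-2-1): +18%; total 7% + 18% = 25%. → 25%.
Sum: 21% + 16% + 31% + 25% = 93%.

93%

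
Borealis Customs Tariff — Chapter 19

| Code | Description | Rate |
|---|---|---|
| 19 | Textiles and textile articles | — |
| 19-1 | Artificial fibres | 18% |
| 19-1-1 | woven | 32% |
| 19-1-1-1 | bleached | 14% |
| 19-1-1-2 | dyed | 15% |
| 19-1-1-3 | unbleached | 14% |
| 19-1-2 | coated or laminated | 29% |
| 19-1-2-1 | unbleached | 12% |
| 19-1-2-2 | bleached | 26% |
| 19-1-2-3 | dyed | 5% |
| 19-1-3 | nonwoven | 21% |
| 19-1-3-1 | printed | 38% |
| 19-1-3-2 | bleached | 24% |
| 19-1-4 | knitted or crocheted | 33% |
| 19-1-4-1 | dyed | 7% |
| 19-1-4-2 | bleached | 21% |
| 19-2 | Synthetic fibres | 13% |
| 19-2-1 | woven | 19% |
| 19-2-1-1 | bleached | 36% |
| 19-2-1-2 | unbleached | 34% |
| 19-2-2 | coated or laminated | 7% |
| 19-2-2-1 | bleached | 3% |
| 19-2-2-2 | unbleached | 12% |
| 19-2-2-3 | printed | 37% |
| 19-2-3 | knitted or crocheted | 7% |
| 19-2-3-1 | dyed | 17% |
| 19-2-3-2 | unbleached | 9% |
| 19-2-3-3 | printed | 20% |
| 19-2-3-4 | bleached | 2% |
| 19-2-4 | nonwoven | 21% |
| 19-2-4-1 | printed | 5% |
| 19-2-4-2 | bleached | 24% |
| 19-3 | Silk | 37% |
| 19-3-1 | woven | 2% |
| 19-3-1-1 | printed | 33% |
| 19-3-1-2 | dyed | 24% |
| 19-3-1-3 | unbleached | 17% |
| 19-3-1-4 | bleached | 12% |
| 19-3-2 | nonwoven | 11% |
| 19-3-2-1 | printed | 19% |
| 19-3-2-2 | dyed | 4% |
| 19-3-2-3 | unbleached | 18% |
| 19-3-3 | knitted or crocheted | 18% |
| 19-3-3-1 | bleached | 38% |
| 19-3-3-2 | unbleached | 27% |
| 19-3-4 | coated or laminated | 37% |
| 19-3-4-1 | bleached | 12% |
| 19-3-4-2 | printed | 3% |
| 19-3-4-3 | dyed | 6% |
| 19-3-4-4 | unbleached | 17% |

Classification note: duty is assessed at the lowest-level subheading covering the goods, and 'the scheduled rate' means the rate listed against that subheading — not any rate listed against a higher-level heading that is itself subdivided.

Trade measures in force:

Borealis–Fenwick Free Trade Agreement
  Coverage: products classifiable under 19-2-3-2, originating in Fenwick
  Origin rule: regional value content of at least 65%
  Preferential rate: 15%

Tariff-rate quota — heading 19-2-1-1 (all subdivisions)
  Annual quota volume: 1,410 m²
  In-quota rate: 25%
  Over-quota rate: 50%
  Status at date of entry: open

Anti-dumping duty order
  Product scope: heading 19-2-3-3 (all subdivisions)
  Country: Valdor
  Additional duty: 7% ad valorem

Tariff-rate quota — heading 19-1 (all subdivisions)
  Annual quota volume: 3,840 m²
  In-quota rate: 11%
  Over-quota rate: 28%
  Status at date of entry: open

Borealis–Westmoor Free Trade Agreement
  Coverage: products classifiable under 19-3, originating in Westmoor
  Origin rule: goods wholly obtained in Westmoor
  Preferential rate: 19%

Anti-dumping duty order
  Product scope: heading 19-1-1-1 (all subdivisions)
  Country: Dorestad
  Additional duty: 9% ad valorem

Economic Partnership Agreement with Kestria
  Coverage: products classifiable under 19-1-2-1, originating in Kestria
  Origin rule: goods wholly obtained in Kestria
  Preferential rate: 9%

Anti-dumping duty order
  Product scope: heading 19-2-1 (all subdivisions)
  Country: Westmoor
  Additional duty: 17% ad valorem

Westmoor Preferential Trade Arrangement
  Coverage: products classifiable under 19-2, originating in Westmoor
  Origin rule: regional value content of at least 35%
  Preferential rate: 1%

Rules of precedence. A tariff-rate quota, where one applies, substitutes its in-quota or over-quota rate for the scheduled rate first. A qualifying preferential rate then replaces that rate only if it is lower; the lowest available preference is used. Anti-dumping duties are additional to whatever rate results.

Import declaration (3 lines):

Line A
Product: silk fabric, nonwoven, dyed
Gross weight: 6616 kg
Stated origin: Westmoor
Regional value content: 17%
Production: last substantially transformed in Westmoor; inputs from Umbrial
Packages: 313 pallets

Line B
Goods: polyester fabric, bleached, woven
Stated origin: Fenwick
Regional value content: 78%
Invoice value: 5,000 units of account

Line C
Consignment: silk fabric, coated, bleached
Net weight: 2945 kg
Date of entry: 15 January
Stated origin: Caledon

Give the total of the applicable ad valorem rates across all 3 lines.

Line A: silk → 19-3; nonwoven → 19-3-2; dyed → 19-3-2-2. Scheduled 4%. Westmoor agreement on 19-3: not wholly obtained; Westmoor agreement on 19-2: 19-3-2-2 not covered. → 4%.
Line B: polyester → 19-2; woven → 19-2-1; bleached → 19-2-1-1. Scheduled 36%. quota on 19-2-1-1 open → in-quota 25%; Fenwick agreement on 19-2-3-2: 19-2-1-1 not covered. → 25%.
Line C: silk → 19-3; coated → 19-3-4; bleached → 19-3-4-1. Scheduled 12%. No special measure applies. → 12%.
Sum: 4% + 25% + 12% = 41%.

41%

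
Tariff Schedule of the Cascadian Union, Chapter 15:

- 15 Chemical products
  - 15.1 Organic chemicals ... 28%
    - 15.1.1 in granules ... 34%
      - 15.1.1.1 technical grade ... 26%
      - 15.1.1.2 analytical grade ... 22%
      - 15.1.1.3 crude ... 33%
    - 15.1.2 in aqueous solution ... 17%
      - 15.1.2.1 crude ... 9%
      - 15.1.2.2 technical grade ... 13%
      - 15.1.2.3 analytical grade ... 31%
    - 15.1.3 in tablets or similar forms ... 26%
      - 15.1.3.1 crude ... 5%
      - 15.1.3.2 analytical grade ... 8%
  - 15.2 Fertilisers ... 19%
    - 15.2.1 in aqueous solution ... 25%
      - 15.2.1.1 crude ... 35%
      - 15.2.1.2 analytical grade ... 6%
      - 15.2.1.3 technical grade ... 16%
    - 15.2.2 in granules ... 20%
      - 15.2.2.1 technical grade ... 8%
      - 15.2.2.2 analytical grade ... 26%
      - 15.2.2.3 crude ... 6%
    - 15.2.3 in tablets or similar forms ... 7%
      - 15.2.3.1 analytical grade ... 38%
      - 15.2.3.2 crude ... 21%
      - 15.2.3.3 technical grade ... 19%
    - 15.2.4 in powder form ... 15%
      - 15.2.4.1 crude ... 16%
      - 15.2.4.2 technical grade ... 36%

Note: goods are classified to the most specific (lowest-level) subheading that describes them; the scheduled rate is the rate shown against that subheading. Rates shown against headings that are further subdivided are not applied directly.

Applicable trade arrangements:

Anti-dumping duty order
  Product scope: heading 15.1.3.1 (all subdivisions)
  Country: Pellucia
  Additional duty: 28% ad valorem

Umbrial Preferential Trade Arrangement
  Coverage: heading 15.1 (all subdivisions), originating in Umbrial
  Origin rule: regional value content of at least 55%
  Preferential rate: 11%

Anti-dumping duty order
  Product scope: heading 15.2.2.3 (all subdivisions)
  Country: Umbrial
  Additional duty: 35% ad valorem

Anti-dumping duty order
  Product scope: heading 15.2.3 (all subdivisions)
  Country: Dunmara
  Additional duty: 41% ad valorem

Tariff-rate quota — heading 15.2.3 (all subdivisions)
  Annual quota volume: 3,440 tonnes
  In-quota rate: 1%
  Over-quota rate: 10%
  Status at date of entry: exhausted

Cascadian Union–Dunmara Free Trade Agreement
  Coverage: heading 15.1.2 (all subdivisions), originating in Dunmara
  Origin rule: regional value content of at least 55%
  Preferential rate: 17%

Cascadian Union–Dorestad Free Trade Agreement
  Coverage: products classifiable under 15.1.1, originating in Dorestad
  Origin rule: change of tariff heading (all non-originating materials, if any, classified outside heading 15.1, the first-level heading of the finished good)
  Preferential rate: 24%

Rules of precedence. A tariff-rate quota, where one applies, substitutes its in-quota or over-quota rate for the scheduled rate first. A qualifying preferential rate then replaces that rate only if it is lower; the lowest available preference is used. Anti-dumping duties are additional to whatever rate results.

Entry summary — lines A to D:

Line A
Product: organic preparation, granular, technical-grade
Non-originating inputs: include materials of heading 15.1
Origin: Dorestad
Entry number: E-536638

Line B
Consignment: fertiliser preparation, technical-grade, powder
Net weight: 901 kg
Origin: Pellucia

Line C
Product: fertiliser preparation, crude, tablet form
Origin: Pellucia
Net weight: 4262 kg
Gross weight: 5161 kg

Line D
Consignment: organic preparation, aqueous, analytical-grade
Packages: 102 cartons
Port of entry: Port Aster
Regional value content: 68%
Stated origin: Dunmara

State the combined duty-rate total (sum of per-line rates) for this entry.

89%

Line A: organic → 15.1; granular → 15.1.1; technical-grade → 15.1.1.1. Scheduled 26%. Dorestad agreement on 15.1.1: CTH not met. → 26%.
Line B: fertiliser → 15.2; powder → 15.2.4; technical-grade → 15.2.4.2. Scheduled 36%. No special measure applies. → 36%.
Line C: fertiliser → 15.2; tablet form → 15.2.3; crude → 15.2.3.2. Scheduled 21%. quota on 15.2.3 exhausted → over-quota 10%. → 10%.
Line D: organic → 15.1; aqueous → 15.1.2; analytical-grade → 15.1.2.3. Scheduled 31%. Dunmara agreement on 15.1.2: RVC ≥ 55% → 17% available; preferential 17%. → 17%.
Sum: 26% + 36% + 10% + 17% = 89%.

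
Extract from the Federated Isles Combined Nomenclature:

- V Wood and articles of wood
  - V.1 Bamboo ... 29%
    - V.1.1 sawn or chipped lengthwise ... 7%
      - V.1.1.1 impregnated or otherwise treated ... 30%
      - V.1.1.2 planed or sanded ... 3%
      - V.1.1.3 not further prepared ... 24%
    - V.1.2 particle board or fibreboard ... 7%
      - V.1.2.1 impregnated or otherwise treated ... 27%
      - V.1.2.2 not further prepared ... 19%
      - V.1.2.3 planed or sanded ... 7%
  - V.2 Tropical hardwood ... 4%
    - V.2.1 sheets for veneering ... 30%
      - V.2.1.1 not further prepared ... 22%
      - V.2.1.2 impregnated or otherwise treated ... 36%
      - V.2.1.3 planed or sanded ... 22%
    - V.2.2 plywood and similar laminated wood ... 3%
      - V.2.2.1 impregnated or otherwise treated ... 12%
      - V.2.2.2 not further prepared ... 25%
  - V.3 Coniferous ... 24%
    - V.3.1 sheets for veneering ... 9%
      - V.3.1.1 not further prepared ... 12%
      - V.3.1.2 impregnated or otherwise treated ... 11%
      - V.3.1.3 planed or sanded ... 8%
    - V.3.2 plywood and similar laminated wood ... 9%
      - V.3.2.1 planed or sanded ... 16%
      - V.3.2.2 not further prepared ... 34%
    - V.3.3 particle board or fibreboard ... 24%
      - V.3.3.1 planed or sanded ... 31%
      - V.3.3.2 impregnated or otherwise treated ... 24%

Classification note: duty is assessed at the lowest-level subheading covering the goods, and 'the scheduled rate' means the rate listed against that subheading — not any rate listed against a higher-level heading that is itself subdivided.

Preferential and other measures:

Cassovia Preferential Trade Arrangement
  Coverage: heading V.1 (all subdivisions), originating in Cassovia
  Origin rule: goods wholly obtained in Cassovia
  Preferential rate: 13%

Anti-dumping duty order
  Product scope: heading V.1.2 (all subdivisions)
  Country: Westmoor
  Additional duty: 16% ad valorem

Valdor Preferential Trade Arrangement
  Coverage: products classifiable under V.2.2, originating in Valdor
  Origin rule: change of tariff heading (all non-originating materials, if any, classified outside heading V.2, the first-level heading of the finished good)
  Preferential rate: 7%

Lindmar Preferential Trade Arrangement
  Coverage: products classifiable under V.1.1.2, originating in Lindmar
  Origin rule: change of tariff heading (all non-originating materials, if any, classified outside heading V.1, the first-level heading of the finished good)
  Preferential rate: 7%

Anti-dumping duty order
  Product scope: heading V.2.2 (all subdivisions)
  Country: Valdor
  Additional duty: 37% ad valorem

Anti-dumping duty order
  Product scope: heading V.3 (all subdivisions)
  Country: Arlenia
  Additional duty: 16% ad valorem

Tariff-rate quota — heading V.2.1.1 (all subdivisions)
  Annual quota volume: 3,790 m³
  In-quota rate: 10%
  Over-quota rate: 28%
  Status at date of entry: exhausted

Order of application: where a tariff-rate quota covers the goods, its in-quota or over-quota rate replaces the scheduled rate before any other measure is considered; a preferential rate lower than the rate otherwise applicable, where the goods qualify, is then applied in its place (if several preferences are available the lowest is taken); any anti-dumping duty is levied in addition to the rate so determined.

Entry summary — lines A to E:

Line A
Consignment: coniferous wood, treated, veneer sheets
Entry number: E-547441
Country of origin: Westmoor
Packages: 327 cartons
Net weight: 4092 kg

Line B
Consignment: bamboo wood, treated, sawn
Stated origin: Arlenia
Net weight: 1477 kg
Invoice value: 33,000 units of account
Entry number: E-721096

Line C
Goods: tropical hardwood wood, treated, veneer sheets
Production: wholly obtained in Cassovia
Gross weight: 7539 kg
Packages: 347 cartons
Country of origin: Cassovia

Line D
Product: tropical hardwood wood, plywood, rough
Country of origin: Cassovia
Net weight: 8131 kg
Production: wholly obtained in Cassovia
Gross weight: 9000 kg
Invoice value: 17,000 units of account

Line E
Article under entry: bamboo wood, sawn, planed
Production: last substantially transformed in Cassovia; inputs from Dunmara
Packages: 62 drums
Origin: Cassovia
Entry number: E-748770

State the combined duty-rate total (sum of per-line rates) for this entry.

105%

Line A: coniferous → V.3; veneer sheets → V.3.1; treated → V.3.1.2. Scheduled 11%. No special measure applies. → 11%.
Line B: bamboo → V.1; sawn → V.1.1; treated → V.1.1.1. Scheduled 30%. No special measure applies. → 30%.
Line C: tropical hardwood → V.2; veneer sheets → V.2.1; treated → V.2.1.2. Scheduled 36%. Cassovia agreement on V.1: V.2.1.2 not covered. → 36%.
Line D: tropical hardwood → V.2; plywood → V.2.2; rough → V.2.2.2. Scheduled 25%. Cassovia agreement on V.1: V.2.2.2 not covered. → 25%.
Line E: bamboo → V.1; sawn → V.1.1; planed → V.1.1.2. Scheduled 3%. Cassovia agreement on V.1: not wholly obtained. → 3%.
Sum: 11% + 30% + 36% + 25% + 3% = 105%.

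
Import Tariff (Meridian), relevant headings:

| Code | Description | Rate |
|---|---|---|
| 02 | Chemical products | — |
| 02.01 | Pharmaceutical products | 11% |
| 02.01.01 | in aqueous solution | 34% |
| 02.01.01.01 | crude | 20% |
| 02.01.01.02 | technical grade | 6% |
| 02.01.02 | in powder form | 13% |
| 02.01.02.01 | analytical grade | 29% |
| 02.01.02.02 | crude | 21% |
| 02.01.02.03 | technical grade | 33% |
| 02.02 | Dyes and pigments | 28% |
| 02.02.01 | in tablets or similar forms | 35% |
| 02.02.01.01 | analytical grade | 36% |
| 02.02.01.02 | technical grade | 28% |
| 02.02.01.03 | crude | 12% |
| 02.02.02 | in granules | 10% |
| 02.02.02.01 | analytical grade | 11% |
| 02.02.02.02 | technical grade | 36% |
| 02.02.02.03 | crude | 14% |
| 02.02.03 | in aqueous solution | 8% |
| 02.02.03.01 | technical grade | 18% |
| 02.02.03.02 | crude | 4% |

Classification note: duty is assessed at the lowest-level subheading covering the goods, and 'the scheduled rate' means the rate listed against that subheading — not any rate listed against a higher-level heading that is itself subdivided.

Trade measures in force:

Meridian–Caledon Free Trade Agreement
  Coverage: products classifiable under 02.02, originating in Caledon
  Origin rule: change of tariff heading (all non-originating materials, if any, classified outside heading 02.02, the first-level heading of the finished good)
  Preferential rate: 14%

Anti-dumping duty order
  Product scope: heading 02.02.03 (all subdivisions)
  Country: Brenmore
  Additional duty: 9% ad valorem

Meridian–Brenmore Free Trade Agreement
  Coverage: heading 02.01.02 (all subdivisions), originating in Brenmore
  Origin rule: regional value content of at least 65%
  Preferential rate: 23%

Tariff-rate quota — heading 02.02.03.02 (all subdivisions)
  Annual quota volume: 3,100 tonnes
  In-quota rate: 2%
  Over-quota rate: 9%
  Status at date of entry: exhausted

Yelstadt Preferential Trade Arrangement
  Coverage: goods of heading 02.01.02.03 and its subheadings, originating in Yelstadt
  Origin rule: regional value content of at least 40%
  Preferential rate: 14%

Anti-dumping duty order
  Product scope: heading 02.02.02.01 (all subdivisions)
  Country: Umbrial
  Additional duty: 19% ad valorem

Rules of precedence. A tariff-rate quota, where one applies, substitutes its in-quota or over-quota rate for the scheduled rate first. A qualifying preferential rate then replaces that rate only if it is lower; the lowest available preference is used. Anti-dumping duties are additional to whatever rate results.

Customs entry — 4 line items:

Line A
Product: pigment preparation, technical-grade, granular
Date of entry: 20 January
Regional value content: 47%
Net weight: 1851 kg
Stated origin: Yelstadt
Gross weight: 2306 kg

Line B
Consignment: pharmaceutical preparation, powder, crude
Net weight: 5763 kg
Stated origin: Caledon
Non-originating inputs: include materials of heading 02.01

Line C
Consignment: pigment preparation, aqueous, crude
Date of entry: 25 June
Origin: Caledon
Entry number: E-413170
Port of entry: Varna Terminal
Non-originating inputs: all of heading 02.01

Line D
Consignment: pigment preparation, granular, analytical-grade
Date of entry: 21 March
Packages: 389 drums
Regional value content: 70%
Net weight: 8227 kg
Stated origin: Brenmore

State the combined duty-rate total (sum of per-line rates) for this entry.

77%

Line A: pigment → 02.02; granular → 02.02.02; technical-grade → 02.02.02.02. Scheduled 36%. Yelstadt agreement on 02.01.02.03: 02.02.02.02 not covered. → 36%.
Line B: pharmaceutical → 02.01; powder → 02.01.02; crude → 02.01.02.02. Scheduled 21%. Caledon agreement on 02.02: 02.01.02.02 not covered. → 21%.
Line C: pigment → 02.02; aqueous → 02.02.03; crude → 02.02.03.02. Scheduled 4%. quota on 02.02.03.02 exhausted → over-quota 9%; Caledon agreement on 02.02: CTH met → 14% available; preference 14% not lower than 9% → no reduction. → 9%.
Line D: pigment → 02.02; granular → 02.02.02; analytical-grade → 02.02.02.01. Scheduled 11%. Brenmore agreement on 02.01.02: 02.02.02.01 not covered. → 11%.
Sum: 36% + 21% + 9% + 11% = 77%.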